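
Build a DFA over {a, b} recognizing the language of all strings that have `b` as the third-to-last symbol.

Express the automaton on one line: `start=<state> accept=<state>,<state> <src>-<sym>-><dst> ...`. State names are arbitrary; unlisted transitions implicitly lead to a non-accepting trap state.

start=S0 accept=S11,S12,S13,S14 S0-a->S1 S0-b->S2 S1-a->S3 S1-b->S4 S2-a->S5 S2-b->S6 S3-a->S7 S3-b->S8 S4-a->S9 S4-b->S10 S5-a->S11 S5-b->S12 S6-a->S13 S6-b->S14 S7-a->S7 S7-b->S8 S8-a->S9 S8-b->S10 S9-a->S11 S9-b->S12 S10-a->S13 S10-b->S14 S11-a->S7 S11-b->S8 S12-a->S9 S12-b->S10 S13-a->S11 S13-b->S12 S14-a->S13 S14-b->S14

A DFA must remember the last 3 symbols (since which symbol is third-to-last isn't known until the input ends). Use one state per possible window of the last ≤3 symbols; accept from those whose window starts with `b`.
15 states suffice.
          a    b  
>  S0     S1   S2 
   S1     S3   S4 
   S2     S5   S6 
   S3     S7   S8 
   S4     S9  S10 
   S5    S11  S12 
   S6    S13  S14 
   S7     S7   S8 
   S8     S9  S10 
   S9    S11  S12 
   S10   S13  S14 
 * S11    S7   S8 
 * S12    S9  S10 
 * S13   S11  S12 
 * S14   S13  S14 
(> = start, * = accepting)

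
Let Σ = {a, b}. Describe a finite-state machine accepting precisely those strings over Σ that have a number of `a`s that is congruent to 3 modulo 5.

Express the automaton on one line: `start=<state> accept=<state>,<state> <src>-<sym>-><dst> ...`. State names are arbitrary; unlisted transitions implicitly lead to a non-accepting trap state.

start=s0 accept=s3 s0-a->s1 s0-b->s0 s1-a->s2 s1-b->s1 s2-a->s3 s2-b->s2 s3-a->s4 s3-b->s3 s4-a->s0 s4-b->s4

The only thing that matters is how many `a`s have appeared, reduced mod 5. Use one state per residue: s0 for 0, …, s4 for 4. Reading `a` moves to the next residue; anything else stays put. s3 is accepting.
With 5 states:
        a   b  
>  s0   s1  s0 
   s1   s2  s1 
   s2   s3  s2 
 * s3   s4  s3 
   s4   s0  s4 
(> = start, * = accepting)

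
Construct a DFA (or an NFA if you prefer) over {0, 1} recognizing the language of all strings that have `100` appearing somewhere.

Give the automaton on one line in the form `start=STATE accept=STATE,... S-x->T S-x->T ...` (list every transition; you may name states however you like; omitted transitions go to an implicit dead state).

start=s0 accept=s3 s0-0->s0 s0-1->s1 s1-0->s2 s1-1->s1 s2-0->s3 s2-1->s1 s3-0->s3 s3-1->s3

States s0..s2 record the length of the longest prefix of `100` that matches the current input suffix. Reaching s3 means `100` has been seen, and we stay there forever. Accept from s3.
A 4-state machine:
        0   1  
>  s0   s0  s1 
   s1   s2  s1 
   s2   s3  s1 
 * s3   s3  s3 
(> = start, * = accepting)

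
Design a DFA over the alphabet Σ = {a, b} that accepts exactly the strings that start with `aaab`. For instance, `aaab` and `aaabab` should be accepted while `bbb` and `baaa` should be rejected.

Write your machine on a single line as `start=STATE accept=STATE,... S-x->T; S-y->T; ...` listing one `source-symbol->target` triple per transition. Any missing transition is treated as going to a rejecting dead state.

Check the first 4 symbols one by one: q0 through q3 record how many have matched `aaab` so far; any wrong symbol goes to the dead state q5. After all 4 match we enter the accepting sink q4.
        a   b  
>  q0   q1  q5 
   q1   q2  q5 
   q2   q3  q5 
   q3   q5  q4 
 * q4   q4  q4 
   q5   q5  q5 
(> = start, * = accepting)

start=q0; accept=q4; q0-a->q1; q0-b->q5; q1-a->q2; q1-b->q5; q2-a->q3; q2-b->q5; q3-a->q5; q3-b->q4; q4-a->q4; q4-b->q4; q5-a->q5; q5-b->q5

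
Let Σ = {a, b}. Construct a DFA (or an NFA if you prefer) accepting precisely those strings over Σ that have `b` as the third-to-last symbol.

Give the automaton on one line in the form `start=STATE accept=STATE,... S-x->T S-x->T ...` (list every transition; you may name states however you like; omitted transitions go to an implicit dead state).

start=q0 accept=q11,q12,q13,q14 q0-a->q1 q0-b->q2 q1-a->q3 q1-b->q4 q2-a->q5 q2-b->q6 q3-a->q7 q3-b->q8 q4-a->q9 q4-b->q10 q5-a->q11 q5-b->q12 q6-a->q13 q6-b->q14 q7-a->q7 q7-b->q8 q8-a->q9 q8-b->q10 q9-a->q11 q9-b->q12 q10-a->q13 q10-b->q14 q11-a->q7 q11-b->q8 q12-a->q9 q12-b->q10 q13-a->q11 q13-b->q12 q14-a->q13 q14-b->q14

Because acceptance depends on a position counted from the end, the machine has to buffer the most recent 3 symbols. Make each state the string of the last up-to-3 symbols read; on input `x` shift the window left and append `x`. Accept when the buffered window has length 3 and begins with `b`.
A 15-state machine:
          a    b  
>  q0     q1   q2 
   q1     q3   q4 
   q2     q5   q6 
   q3     q7   q8 
   q4     q9  q10 
   q5    q11  q12 
   q6    q13  q14 
   q7     q7   q8 
   q8     q9  q10 
   q9    q11  q12 
   q10   q13  q14 
 * q11    q7   q8 
 * q12    q9  q10 
 * q13   q11  q12 
 * q14   q13  q14 
(> = start, * = accepting)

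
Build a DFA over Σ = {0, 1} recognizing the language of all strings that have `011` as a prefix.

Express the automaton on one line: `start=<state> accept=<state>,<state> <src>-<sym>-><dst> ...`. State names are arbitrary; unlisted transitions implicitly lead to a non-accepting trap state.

Walk along `011` while the input agrees: from q0 take `0` to q1, and so on. Any deviation drops to the rejecting sink q4. Once q3 is reached the prefix is confirmed and every continuation is accepted.
        0   1  
>  q0   q1  q4 
   q1   q4  q2 
   q2   q4  q3 
 * q3   q3  q3 
   q4   q4  q4 
(> = start, * = accepting)

start=q0 accept=q3 q0-0->q1 q0-1->q4 q1-0->q4 q1-1->q2 q2-0->q4 q2-1->q3 q3-0->q3 q3-1->q3 q4-0->q4 q4-1->q4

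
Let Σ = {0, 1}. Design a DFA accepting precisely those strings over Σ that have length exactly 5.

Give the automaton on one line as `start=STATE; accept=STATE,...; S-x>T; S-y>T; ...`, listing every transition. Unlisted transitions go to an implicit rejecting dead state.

We only need to distinguish lengths 0, 1, …, 5, and '>5'. Chain S0 → S1 → S2 → S3 → S4 → S5 → S6 on every symbol, with S6 looping. Accepting states: {S5}.
A 7-state machine:
        0   1  
>  S0   S1  S1 
   S1   S2  S2 
   S2   S3  S3 
   S3   S4  S4 
   S4   S5  S5 
 * S5   S6  S6 
   S6   S6  S6 
(> = start, * = accepting)

start=S0; accept=S5; S0-0>S1; S0-1>S1; S1-0>S2; S1-1>S2; S2-0>S3; S2-1>S3; S3-0>S4; S3-1>S4; S4-0>S5; S4-1>S5; S5-0>S6; S5-1>S6; S6-0>S6; S6-1>S6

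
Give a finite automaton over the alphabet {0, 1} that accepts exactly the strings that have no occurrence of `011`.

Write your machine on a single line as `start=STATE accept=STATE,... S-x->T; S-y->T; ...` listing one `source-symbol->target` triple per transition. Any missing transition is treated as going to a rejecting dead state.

Track partial matches of the forbidden pattern `011`. State q3 is a dead state reached once `011` has occurred; every other state accepts. q0 means no part of `011` is currently matched.
A 4-state machine:
        0   1  
>* q0   q1  q0 
 * q1   q1  q2 
 * q2   q1  q3 
   q3   q3  q3 
(> = start, * = accepting)

start=q0; accept=q0,q1,q2; q0-0->q1; q0-1->q0; q1-0->q1; q1-1->q2; q2-0->q1; q2-1->q3; q3-0->q3; q3-1->q3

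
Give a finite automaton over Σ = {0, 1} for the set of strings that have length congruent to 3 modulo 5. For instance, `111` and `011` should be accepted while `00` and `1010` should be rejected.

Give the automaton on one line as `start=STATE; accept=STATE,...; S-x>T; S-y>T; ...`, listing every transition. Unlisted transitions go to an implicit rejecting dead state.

Count input length modulo 5: every symbol advances one step around the cycle q0 → q1 → q2 → q3 → q4 → q0. Accept at q3.
With 5 states:
        0   1  
>  q0   q1  q1 
   q1   q2  q2 
   q2   q3  q3 
 * q3   q4  q4 
   q4   q0  q0 
(> = start, * = accepting)

start=q0; accept=q3; q0-0>q1; q0-1>q1; q1-0>q2; q1-1>q2; q2-0>q3; q2-1>q3; q3-0>q4; q3-1>q4; q4-0>q0; q4-1>q0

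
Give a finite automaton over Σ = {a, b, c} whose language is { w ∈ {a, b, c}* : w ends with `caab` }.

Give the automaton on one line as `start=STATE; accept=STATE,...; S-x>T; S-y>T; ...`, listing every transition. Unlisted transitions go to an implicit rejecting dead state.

start=q0; accept=q4; q0-a>q0; q0-b>q0; q0-c>q1; q1-a>q2; q1-b>q0; q1-c>q1; q2-a>q3; q2-b>q0; q2-c>q1; q3-a>q0; q3-b>q4; q3-c>q1; q4-a>q0; q4-b>q0; q4-c>q1

Remember how much of `caab` the current input suffix matches. State q0 means no match yet; q1 means the last symbol is `c`; q2 means the last 2 symbols are `ca`; q3 means the last 3 symbols are `caa`; q4 means the last 4 symbols are `caab`. Only q4 accepts. On a mismatch, fall back to the longest proper suffix that is still a prefix of `caab`.
A 5-state machine:
        a   b   c  
>  q0   q0  q0  q1 
   q1   q2  q0  q1 
   q2   q3  q0  q1 
   q3   q0  q4  q1 
 * q4   q0  q0  q1 
(> = start, * = accepting)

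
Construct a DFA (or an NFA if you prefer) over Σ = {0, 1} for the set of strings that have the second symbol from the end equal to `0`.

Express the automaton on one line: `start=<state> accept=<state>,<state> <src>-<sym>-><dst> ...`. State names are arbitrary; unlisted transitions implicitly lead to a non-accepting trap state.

start=q0 accept=q3,q4 q0-0->q1 q0-1->q2 q1-0->q3 q1-1->q4 q2-0->q5 q2-1->q6 q3-0->q3 q3-1->q4 q4-0->q5 q4-1->q6 q5-0->q3 q5-1->q4 q6-0->q5 q6-1->q6

Because acceptance depends on a position counted from the end, the machine has to buffer the most recent 2 symbols. Make each state the string of the last up-to-2 symbols read; on input `x` shift the window left and append `x`. Accept when the buffered window has length 2 and begins with `0`.
7 states suffice.
        0   1  
>  q0   q1  q2 
   q1   q3  q4 
   q2   q5  q6 
 * q3   q3  q4 
 * q4   q5  q6 
   q5   q3  q4 
   q6   q5  q6 
(> = start, * = accepting)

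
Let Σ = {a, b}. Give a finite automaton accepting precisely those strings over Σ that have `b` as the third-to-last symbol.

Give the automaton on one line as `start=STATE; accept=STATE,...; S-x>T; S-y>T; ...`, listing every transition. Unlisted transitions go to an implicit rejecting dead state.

Because acceptance depends on a position counted from the end, the machine has to buffer the most recent 3 symbols. Make each state the string of the last up-to-3 symbols read; on input `x` shift the window left and append `x`. Accept when the buffered window has length 3 and begins with `b`.
A 15-state machine:
          a    b  
>  q0     q1   q2 
   q1     q3   q4 
   q2     q5   q6 
   q3     q7   q8 
   q4     q9  q10 
   q5    q11  q12 
   q6    q13  q14 
   q7     q7   q8 
   q8     q9  q10 
   q9    q11  q12 
   q10   q13  q14 
 * q11    q7   q8 
 * q12    q9  q10 
 * q13   q11  q12 
 * q14   q13  q14 
(> = start, * = accepting)

start=q0; accept=q11,q12,q13,q14; q0-a>q1; q0-b>q2; q1-a>q3; q1-b>q4; q2-a>q5; q2-b>q6; q3-a>q7; q3-b>q8; q4-a>q9; q4-b>q10; q5-a>q11; q5-b>q12; q6-a>q13; q6-b>q14; q7-a>q7; q7-b>q8; q8-a>q9; q8-b>q10; q9-a>q11; q9-b>q12; q10-a>q13; q10-b>q14; q11-a>q7; q11-b>q8; q12-a>q9; q12-b>q10; q13-a>q11; q13-b>q12; q14-a>q13; q14-b>q14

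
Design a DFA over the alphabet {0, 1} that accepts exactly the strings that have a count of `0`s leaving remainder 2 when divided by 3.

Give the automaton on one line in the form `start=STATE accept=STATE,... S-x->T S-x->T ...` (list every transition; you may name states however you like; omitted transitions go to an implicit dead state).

Keep the running count of `0`s modulo 3: each `0` advances along the cycle s0 → s1 → s2 → s0 while other symbols loop. Accept at s2.
        0   1  
>  s0   s1  s0 
   s1   s2  s1 
 * s2   s0  s2 
(> = start, * = accepting)

start=s0 accept=s2 s0-0->s1 s0-1->s0 s1-0->s2 s1-1->s1 s2-0->s0 s2-1->s2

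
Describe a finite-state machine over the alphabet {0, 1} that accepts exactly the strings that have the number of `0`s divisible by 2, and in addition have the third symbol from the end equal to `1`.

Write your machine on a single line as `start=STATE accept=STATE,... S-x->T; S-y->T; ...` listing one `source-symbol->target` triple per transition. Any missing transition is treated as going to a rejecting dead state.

start=q0; accept=q11,q14,q20,q21; q0-0->q1; q0-1->q2; q1-0->q3; q1-1->q4; q2-0->q5; q2-1->q6; q3-0->q7; q3-1->q8; q4-0->q9; q4-1->q10; q5-0->q11; q5-1->q12; q6-0->q13; q6-1->q14; q7-0->q15; q7-1->q16; q8-0->q17; q8-1->q18; q9-0->q19; q9-1->q20; q10-0->q21; q10-1->q22; q11-0->q7; q11-1->q8; q12-0->q9; q12-1->q10; q13-0->q11; q13-1->q12; q14-0->q13; q14-1->q14; q15-0->q7; q15-1->q8; q16-0->q9; q16-1->q10; q17-0->q11; q17-1->q12; q18-0->q13; q18-1->q14; q19-0->q15; q19-1->q16; q20-0->q17; q20-1->q18; q21-0->q19; q21-1->q20; q22-0->q21; q22-1->q22

Run two small machines in parallel and take their product. One (2 states) tracks the count of `0`s modulo 2; the other (15 states) tracks the last 3 symbols read. Each combined state is a pair, one component from each; accept when both components accept.
          0    1  
>  q0     q1   q2 
   q1     q3   q4 
   q2     q5   q6 
   q3     q7   q8 
   q4     q9  q10 
   q5    q11  q12 
   q6    q13  q14 
   q7    q15  q16 
   q8    q17  q18 
   q9    q19  q20 
   q10   q21  q22 
 * q11    q7   q8 
   q12    q9  q10 
   q13   q11  q12 
 * q14   q13  q14 
   q15    q7   q8 
   q16    q9  q10 
   q17   q11  q12 
   q18   q13  q14 
   q19   q15  q16 
 * q20   q17  q18 
 * q21   q19  q20 
   q22   q21  q22 
(> = start, * = accepting)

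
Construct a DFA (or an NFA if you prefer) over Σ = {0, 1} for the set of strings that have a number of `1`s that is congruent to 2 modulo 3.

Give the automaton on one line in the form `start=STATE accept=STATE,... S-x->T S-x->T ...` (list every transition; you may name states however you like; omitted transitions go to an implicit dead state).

start=A accept=C A-0->A A-1->B B-0->B B-1->C C-0->C C-1->A

Keep the running count of `1`s modulo 3: each `1` advances along the cycle A → B → C → A while other symbols loop. Accept at C.
3 states suffice.
       0  1 
>  A   A  B 
   B   B  C 
 * C   C  A 
(> = start, * = accepting)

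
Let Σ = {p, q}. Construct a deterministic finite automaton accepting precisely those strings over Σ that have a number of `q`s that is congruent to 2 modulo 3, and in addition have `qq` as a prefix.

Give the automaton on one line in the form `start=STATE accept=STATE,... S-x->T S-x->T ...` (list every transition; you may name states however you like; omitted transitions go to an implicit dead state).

start=s0 accept=s4 s0-p->s1 s0-q->s2 s1-p->s1 s1-q->s3 s2-p->s3 s2-q->s4 s3-p->s3 s3-q->s5 s4-p->s4 s4-q->s6 s5-p->s5 s5-q->s1 s6-p->s6 s6-q->s7 s7-p->s7 s7-q->s4

Build one automaton per condition and run them in lockstep. The first has 3 states tracking the count of `q`s modulo 3; the second has 4 states tracking whether the input so far still matches the prefix `qq`. A product state is a pair (one from each), accepting exactly when both do.
        p   q  
>  s0   s1  s2 
   s1   s1  s3 
   s2   s3  s4 
   s3   s3  s5 
 * s4   s4  s6 
   s5   s5  s1 
   s6   s6  s7 
   s7   s7  s4 
(> = start, * = accepting)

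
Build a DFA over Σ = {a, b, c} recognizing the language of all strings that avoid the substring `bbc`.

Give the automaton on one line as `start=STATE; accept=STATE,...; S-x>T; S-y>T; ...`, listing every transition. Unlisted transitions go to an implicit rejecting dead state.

start=q0; accept=q0,q1,q2; q0-a>q0; q0-b>q1; q0-c>q0; q1-a>q0; q1-b>q2; q1-c>q0; q2-a>q0; q2-b>q2; q2-c>q3; q3-a>q3; q3-b>q3; q3-c>q3

Track partial matches of the forbidden pattern `bbc`. State q3 is a dead state reached once `bbc` has occurred; every other state accepts. q0 means no part of `bbc` is currently matched.
With 4 states:
        a   b   c  
>* q0   q0  q1  q0 
 * q1   q0  q2  q0 
 * q2   q0  q2  q3 
   q3   q3  q3  q3 
(> = start, * = accepting)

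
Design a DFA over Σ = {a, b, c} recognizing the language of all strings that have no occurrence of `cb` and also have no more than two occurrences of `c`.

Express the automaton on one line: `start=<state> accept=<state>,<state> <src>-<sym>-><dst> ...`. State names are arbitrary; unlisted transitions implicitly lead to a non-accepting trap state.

start=S0 accept=S0,S1,S2,S4,S5 S0-a->S0 S0-b->S0 S0-c->S1 S1-a->S2 S1-b->S3 S1-c->S4 S2-a->S2 S2-b->S2 S2-c->S4 S3-a->S3 S3-b->S3 S3-c->S3 S4-a->S5 S4-b->S3 S4-c->S3 S5-a->S5 S5-b->S5 S5-c->S3

Run two small machines in parallel and take their product. One (3 states) tracks partial matches of the forbidden pattern `cb`; the other (4 states) tracks the count of `c`s, saturating at 3. Each combined state is a pair, one component from each; accept when both components accept. Equivalent product states are then merged.
A 6-state machine:
        a   b   c  
>* S0   S0  S0  S1 
 * S1   S2  S3  S4 
 * S2   S2  S2  S4 
   S3   S3  S3  S3 
 * S4   S5  S3  S3 
 * S5   S5  S5  S3 
(> = start, * = accepting)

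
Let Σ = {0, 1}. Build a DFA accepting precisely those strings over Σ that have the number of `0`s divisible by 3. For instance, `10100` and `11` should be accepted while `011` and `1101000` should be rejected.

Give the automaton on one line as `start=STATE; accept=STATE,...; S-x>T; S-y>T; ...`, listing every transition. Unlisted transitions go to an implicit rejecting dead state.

The only thing that matters is how many `0`s have appeared, reduced mod 3. Use one state per residue: s0 for 0, …, s2 for 2. Reading `0` moves to the next residue; anything else stays put. s0 is accepting.
3 states suffice.
        0   1  
>* s0   s1  s0 
   s1   s2  s1 
   s2   s0  s2 
(> = start, * = accepting)

start=s0; accept=s0; s0-0>s1; s0-1>s0; s1-0>s2; s1-1>s1; s2-0>s0; s2-1>s2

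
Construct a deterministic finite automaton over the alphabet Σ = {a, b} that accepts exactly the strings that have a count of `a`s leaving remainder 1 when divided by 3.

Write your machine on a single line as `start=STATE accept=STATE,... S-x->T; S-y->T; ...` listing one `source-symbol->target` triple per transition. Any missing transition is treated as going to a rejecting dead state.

Keep the running count of `a`s modulo 3: each `a` advances along the cycle q0 → q1 → q2 → q0 while other symbols loop. Accept at q1.
A 3-state machine:
        a   b  
>  q0   q1  q0 
 * q1   q2  q1 
   q2   q0  q2 
(> = start, * = accepting)

start=q0; accept=q1; q0-a->q1; q0-b->q0; q1-a->q2; q1-b->q1; q2-a->q0; q2-b->q2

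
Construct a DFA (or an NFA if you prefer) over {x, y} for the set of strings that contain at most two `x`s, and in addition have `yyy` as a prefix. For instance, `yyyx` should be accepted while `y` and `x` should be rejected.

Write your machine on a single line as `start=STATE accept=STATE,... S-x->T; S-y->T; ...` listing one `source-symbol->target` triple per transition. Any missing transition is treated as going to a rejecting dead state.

Build one automaton per condition and run them in lockstep. One (4 states) tracks the count of `x`s, saturating at 3; the other (5 states) tracks whether the input so far still matches the prefix `yyy`. Each combined state is a pair, one component from each; accept when both components accept.
        x   y  
>  S0   S1  S2 
   S1   S3  S1 
   S2   S1  S4 
   S3   S5  S3 
   S4   S1  S6 
   S5   S5  S5 
 * S6   S7  S6 
 * S7   S8  S7 
 * S8   S9  S8 
   S9   S9  S9 
(> = start, * = accepting)

start=S0; accept=S6,S7,S8; S0-x->S1; S0-y->S2; S1-x->S3; S1-y->S1; S2-x->S1; S2-y->S4; S3-x->S5; S3-y->S3; S4-x->S1; S4-y->S6; S5-x->S5; S5-y->S5; S6-x->S7; S6-y->S6; S7-x->S8; S7-y->S7; S8-x->S9; S8-y->S8; S9-x->S9; S9-y->S9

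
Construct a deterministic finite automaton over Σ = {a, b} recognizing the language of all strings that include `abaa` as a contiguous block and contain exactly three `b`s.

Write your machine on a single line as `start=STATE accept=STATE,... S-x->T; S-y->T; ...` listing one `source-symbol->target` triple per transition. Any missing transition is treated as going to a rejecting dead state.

Handle the two conditions separately and then intersect. One (5 states) tracks whether and how much of `abaa` has been seen; the other (5 states) tracks the count of `b`s, saturating at 4. Each combined state is a pair, one component from each; accept when both components accept.
A 22-state machine:
          a    b  
>  q0     q1   q2 
   q1     q1   q3 
   q2     q4   q5 
   q3     q6   q5 
   q4     q4   q7 
   q5     q8   q9 
   q6    q10   q7 
   q7    q11   q9 
   q8     q8  q12 
   q9    q13  q14 
   q10   q10  q15 
   q11   q15  q12 
   q12   q16  q14 
   q13   q13  q17 
   q14   q18  q14 
   q15   q15  q19 
   q16   q19  q17 
   q17   q20  q14 
   q18   q18  q17 
 * q19   q19  q21 
   q20   q21  q17 
   q21   q21  q21 
(> = start, * = accepting)

start=q0; accept=q19; q0-a->q1; q0-b->q2; q1-a->q1; q1-b->q3; q2-a->q4; q2-b->q5; q3-a->q6; q3-b->q5; q4-a->q4; q4-b->q7; q5-a->q8; q5-b->q9; q6-a->q10; q6-b->q7; q7-a->q11; q7-b->q9; q8-a->q8; q8-b->q12; q9-a->q13; q9-b->q14; q10-a->q10; q10-b->q15; q11-a->q15; q11-b->q12; q12-a->q16; q12-b->q14; q13-a->q13; q13-b->q17; q14-a->q18; q14-b->q14; q15-a->q15; q15-b->q19; q16-a->q19; q16-b->q17; q17-a->q20; q17-b->q14; q18-a->q18; q18-b->q17; q19-a->q19; q19-b->q21; q20-a->q21; q20-b->q17; q21-a->q21; q21-b->q21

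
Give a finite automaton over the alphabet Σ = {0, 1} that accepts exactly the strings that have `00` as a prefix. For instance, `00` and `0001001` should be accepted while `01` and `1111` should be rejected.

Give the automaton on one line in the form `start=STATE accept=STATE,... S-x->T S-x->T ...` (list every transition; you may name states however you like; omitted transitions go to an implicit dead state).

start=A accept=C A-0->B A-1->D B-0->C B-1->D C-0->C C-1->C D-0->D D-1->D

Check the first 2 symbols one by one: A through B record how many have matched `00` so far; any wrong symbol goes to the dead state D. After all 2 match we enter the accepting sink C.
With 4 states:
       0  1 
>  A   B  D 
   B   C  D 
 * C   C  C 
   D   D  D 
(> = start, * = accepting)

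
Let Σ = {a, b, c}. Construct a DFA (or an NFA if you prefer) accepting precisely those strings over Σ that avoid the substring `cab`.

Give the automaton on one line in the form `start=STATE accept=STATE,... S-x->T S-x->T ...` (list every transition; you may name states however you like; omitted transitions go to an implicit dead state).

start=s0 accept=s0,s1,s2 s0-a->s0 s0-b->s0 s0-c->s1 s1-a->s2 s1-b->s0 s1-c->s1 s2-a->s0 s2-b->s3 s2-c->s1 s3-a->s3 s3-b->s3 s3-c->s3

This is the complement of 'contains `cab`'. Use the same substring-matching states — s0 through s3 holding how much of `cab` has just been matched — but flip the accepting set: everything except the trap s3 accepts.
A 4-state machine:
        a   b   c  
>* s0   s0  s0  s1 
 * s1   s2  s0  s1 
 * s2   s0  s3  s1 
   s3   s3  s3  s3 
(> = start, * = accepting)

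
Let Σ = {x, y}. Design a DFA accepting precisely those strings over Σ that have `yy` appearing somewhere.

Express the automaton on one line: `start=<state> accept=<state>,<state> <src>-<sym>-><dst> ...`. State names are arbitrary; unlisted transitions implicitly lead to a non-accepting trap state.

States S0..S1 record the length of the longest prefix of `yy` that matches the current input suffix. Reaching S2 means `yy` has been seen, and we stay there forever. Accept from S2.
        x   y  
>  S0   S0  S1 
   S1   S0  S2 
 * S2   S2  S2 
(> = start, * = accepting)

start=S0 accept=S2 S0-x->S0 S0-y->S1 S1-x->S0 S1-y->S2 S2-x->S2 S2-y->S2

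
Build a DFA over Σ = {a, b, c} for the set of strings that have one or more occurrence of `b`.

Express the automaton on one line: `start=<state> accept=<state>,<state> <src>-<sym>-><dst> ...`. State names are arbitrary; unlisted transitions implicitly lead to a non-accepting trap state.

Only the number of `b`s matters, and only up to 2. Make a chain s0 → s1 → s2 advanced by each `b` (with s2 absorbing); every other symbol self-loops. The accepting set is {s1, s2}.
        a   b   c  
>  s0   s0  s1  s0 
 * s1   s1  s2  s1 
 * s2   s2  s2  s2 
(> = start, * = accepting)

start=s0 accept=s1,s2 s0-a->s0 s0-b->s1 s0-c->s0 s1-a->s1 s1-b->s2 s1-c->s1 s2-a->s2 s2-b->s2 s2-c->s2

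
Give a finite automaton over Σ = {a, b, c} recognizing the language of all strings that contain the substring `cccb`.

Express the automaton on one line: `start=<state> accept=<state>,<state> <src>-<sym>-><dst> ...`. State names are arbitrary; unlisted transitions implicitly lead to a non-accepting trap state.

start=q0 accept=q4 q0-a->q0 q0-b->q0 q0-c->q1 q1-a->q0 q1-b->q0 q1-c->q2 q2-a->q0 q2-b->q0 q2-c->q3 q3-a->q0 q3-b->q4 q3-c->q3 q4-a->q4 q4-b->q4 q4-c->q4

States q0..q3 record the length of the longest prefix of `cccb` that matches the current input suffix. Reaching q4 means `cccb` has been seen, and we stay there forever. Accept from q4.
        a   b   c  
>  q0   q0  q0  q1 
   q1   q0  q0  q2 
   q2   q0  q0  q3 
   q3   q0  q4  q3 
 * q4   q4  q4  q4 
(> = start, * = accepting)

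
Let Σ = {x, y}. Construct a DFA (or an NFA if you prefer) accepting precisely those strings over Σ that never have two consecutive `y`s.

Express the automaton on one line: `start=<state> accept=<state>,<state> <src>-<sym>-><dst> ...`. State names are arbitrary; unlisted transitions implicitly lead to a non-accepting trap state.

This is the complement of 'contains `yy`'. Use the same substring-matching states — A through C holding how much of `yy` has just been matched — but flip the accepting set: everything except the trap C accepts.
With 3 states:
       x  y 
>* A   A  B 
 * B   A  C 
   C   C  C 
(> = start, * = accepting)

start=A accept=A,B A-x->A A-y->B B-x->A B-y->C C-x->C C-y->C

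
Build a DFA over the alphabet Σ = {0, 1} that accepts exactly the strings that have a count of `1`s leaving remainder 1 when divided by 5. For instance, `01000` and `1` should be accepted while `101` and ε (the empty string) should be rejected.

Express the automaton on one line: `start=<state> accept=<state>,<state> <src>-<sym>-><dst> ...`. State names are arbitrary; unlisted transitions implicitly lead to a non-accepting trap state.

start=s0 accept=s1 s0-0->s0 s0-1->s1 s1-0->s1 s1-1->s2 s2-0->s2 s2-1->s3 s3-0->s3 s3-1->s4 s4-0->s4 s4-1->s0

Keep the running count of `1`s modulo 5: each `1` advances along the cycle s0 → s1 → s2 → s3 → s4 → s0 while other symbols loop. Accept at s1.
5 states suffice.
        0   1  
>  s0   s0  s1 
 * s1   s1  s2 
   s2   s2  s3 
   s3   s3  s4 
   s4   s4  s0 
(> = start, * = accepting)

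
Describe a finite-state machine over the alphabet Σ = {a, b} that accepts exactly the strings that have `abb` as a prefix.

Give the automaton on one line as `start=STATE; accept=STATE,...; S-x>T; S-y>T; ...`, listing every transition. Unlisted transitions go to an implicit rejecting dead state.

start=s0; accept=s3; s0-a>s1; s0-b>s4; s1-a>s4; s1-b>s2; s2-a>s4; s2-b>s3; s3-a>s3; s3-b>s3; s4-a>s4; s4-b>s4

Walk along `abb` while the input agrees: from s0 take `a` to s1, and so on. Any deviation drops to the rejecting sink s4. Once s3 is reached the prefix is confirmed and every continuation is accepted.
5 states suffice.
        a   b  
>  s0   s1  s4 
   s1   s4  s2 
   s2   s4  s3 
 * s3   s3  s3 
   s4   s4  s4 
(> = start, * = accepting)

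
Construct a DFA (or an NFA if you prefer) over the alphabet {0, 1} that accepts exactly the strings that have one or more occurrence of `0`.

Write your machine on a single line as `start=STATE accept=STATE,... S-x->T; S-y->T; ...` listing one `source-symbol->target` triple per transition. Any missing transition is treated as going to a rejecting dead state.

start=q0; accept=q1,q2; q0-0->q1; q0-1->q0; q1-0->q2; q1-1->q1; q2-0->q2; q2-1->q2

Only the number of `0`s matters, and only up to 2. Make a chain q0 → q1 → q2 advanced by each `0` (with q2 absorbing); every other symbol self-loops. The accepting set is {q1, q2}.
A 3-state machine:
        0   1  
>  q0   q1  q0 
 * q1   q2  q1 
 * q2   q2  q2 
(> = start, * = accepting)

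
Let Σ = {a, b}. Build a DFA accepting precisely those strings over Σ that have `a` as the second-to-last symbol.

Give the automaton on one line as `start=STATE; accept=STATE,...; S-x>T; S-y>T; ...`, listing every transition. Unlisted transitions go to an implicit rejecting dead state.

A DFA must remember the last 2 symbols (since which symbol is second-to-last isn't known until the input ends). Use one state per possible window of the last ≤2 symbols; accept from those whose window starts with `a`.
7 states suffice.
        a   b  
>  S0   S1  S2 
   S1   S3  S4 
   S2   S5  S6 
 * S3   S3  S4 
 * S4   S5  S6 
   S5   S3  S4 
   S6   S5  S6 
(> = start, * = accepting)

start=S0; accept=S3,S4; S0-a>S1; S0-b>S2; S1-a>S3; S1-b>S4; S2-a>S5; S2-b>S6; S3-a>S3; S3-b>S4; S4-a>S5; S4-b>S6; S5-a>S3; S5-b>S4; S6-a>S5; S6-b>S6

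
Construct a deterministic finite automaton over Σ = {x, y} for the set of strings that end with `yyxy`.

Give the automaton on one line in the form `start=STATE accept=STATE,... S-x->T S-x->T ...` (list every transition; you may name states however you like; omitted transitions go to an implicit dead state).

Let each state record the length of the longest suffix of the input read so far that is also a prefix of `yyxy`. q1 means the last symbol is `y`; q2 means the last 2 symbols are `yy`; q3 means the last 3 symbols are `yyx`; q4 means the last 4 symbols are `yyxy`. Accept only at q4, where the string currently ends in `yyxy`.
A 5-state machine:
        x   y  
>  q0   q0  q1 
   q1   q0  q2 
   q2   q3  q2 
   q3   q0  q4 
 * q4   q0  q2 
(> = start, * = accepting)

start=q0 accept=q4 q0-x->q0 q0-y->q1 q1-x->q0 q1-y->q2 q2-x->q3 q2-y->q2 q3-x->q0 q3-y->q4 q4-x->q0 q4-y->q2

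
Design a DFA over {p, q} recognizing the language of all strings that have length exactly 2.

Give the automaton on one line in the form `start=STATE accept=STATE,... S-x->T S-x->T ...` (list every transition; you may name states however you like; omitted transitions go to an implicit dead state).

We only need to distinguish lengths 0, 1, …, 2, and '>2'. Chain A → B → C → D on every symbol, with D looping. Accepting states: {C}.
4 states suffice.
       p  q 
>  A   B  B 
   B   C  C 
 * C   D  D 
   D   D  D 
(> = start, * = accepting)

start=A accept=C A-p->B A-q->B B-p->C B-q->C C-p->D C-q->D D-p->D D-q->D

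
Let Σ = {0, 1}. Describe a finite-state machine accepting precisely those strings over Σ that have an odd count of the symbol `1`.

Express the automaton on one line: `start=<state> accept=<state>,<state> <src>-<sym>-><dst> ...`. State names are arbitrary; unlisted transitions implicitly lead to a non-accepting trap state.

start=A accept=B A-0->A A-1->B B-0->B B-1->A

The only thing that matters is how many `1`s have appeared, reduced mod 2. Use one state per residue: A for 0, …, B for 1. Reading `1` moves to the next residue; anything else stays put. B is accepting.
2 states suffice.
       0  1 
>  A   A  B 
 * B   B  A 
(> = start, * = accepting)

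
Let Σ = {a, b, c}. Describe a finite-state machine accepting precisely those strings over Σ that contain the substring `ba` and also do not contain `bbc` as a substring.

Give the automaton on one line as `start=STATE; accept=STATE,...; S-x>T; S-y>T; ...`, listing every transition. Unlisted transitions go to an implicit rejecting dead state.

Handle the two conditions separately and then intersect. One (3 states) tracks whether and how much of `ba` has been seen; the other (4 states) tracks partial matches of the forbidden pattern `bbc`. Each combined state is a pair, one component from each; accept when both components accept. Equivalent product states are then merged.
With 7 states:
        a   b   c  
>  S0   S0  S1  S0 
   S1   S2  S3  S0 
 * S2   S2  S4  S2 
   S3   S2  S3  S5 
 * S4   S2  S6  S2 
   S5   S5  S5  S5 
 * S6   S2  S6  S5 
(> = start, * = accepting)

start=S0; accept=S2,S4,S6; S0-a>S0; S0-b>S1; S0-c>S0; S1-a>S2; S1-b>S3; S1-c>S0; S2-a>S2; S2-b>S4; S2-c>S2; S3-a>S2; S3-b>S3; S3-c>S5; S4-a>S2; S4-b>S6; S4-c>S2; S5-a>S5; S5-b>S5; S5-c>S5; S6-a>S2; S6-b>S6; S6-c>S5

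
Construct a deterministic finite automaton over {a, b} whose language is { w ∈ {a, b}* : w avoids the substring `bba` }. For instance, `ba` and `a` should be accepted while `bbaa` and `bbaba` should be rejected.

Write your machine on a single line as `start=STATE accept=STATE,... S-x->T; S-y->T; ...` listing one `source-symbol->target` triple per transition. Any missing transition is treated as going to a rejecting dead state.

start=S0; accept=S0,S1,S2; S0-a->S0; S0-b->S1; S1-a->S0; S1-b->S2; S2-a->S3; S2-b->S2; S3-a->S3; S3-b->S3

This is the complement of 'contains `bba`'. Use the same substring-matching states — S0 through S3 holding how much of `bba` has just been matched — but flip the accepting set: everything except the trap S3 accepts.
        a   b  
>* S0   S0  S1 
 * S1   S0  S2 
 * S2   S3  S2 
   S3   S3  S3 
(> = start, * = accepting)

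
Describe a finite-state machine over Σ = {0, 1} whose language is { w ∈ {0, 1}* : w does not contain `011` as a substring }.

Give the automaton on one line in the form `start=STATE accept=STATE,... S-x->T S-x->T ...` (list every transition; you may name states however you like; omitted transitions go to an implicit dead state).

start=q0 accept=q0,q1,q2 q0-0->q1 q0-1->q0 q1-0->q1 q1-1->q2 q2-0->q1 q2-1->q3 q3-0->q3 q3-1->q3

This is the complement of 'contains `011`'. Use the same substring-matching states — q0 through q3 holding how much of `011` has just been matched — but flip the accepting set: everything except the trap q3 accepts.
A 4-state machine:
        0   1  
>* q0   q1  q0 
 * q1   q1  q2 
 * q2   q1  q3 
   q3   q3  q3 
(> = start, * = accepting)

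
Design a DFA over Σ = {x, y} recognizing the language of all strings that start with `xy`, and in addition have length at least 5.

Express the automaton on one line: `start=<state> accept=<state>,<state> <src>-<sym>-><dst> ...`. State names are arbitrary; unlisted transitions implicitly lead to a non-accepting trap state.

Build one automaton per condition and run them in lockstep. One (4 states) tracks whether the input so far still matches the prefix `xy`; the other (7 states) tracks the input length, saturating at 6. Each combined state is a pair, one component from each; accept when both components accept.
With 13 states:
          x    y  
>  q0     q1   q2 
   q1     q3   q4 
   q2     q3   q3 
   q3     q5   q5 
   q4     q6   q6 
   q5     q7   q7 
   q6     q8   q8 
   q7     q9   q9 
   q8    q10  q10 
   q9    q11  q11 
 * q10   q12  q12 
   q11   q11  q11 
 * q12   q12  q12 
(> = start, * = accepting)

start=q0 accept=q10,q12 q0-x->q1 q0-y->q2 q1-x->q3 q1-y->q4 q2-x->q3 q2-y->q3 q3-x->q5 q3-y->q5 q4-x->q6 q4-y->q6 q5-x->q7 q5-y->q7 q6-x->q8 q6-y->q8 q7-x->q9 q7-y->q9 q8-x->q10 q8-y->q10 q9-x->q11 q9-y->q11 q10-x->q12 q10-y->q12 q11-x->q11 q11-y->q11 q12-x->q12 q12-y->q12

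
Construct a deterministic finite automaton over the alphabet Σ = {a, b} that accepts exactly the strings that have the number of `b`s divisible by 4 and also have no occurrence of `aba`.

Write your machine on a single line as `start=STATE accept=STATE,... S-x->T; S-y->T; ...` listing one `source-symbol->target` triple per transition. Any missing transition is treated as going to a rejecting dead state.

Run two small machines in parallel and take their product. The first has 4 states tracking the count of `b`s modulo 4; the second has 4 states tracking partial matches of the forbidden pattern `aba`. A product state is a pair (one from each), accepting exactly when both do.
16 states suffice.
          a    b  
>* S0     S1   S2 
 * S1     S1   S3 
   S2     S4   S5 
   S3     S6   S5 
   S4     S4   S7 
   S5     S8   S9 
   S6     S6  S10 
   S7    S10   S9 
   S8     S8  S11 
   S9    S12   S0 
   S10   S10  S13 
   S11   S13   S0 
   S12   S12  S14 
   S13   S13  S15 
 * S14   S15   S2 
   S15   S15   S6 
(> = start, * = accepting)

start=S0; accept=S0,S1,S14; S0-a->S1; S0-b->S2; S1-a->S1; S1-b->S3; S2-a->S4; S2-b->S5; S3-a->S6; S3-b->S5; S4-a->S4; S4-b->S7; S5-a->S8; S5-b->S9; S6-a->S6; S6-b->S10; S7-a->S10; S7-b->S9; S8-a->S8; S8-b->S11; S9-a->S12; S9-b->S0; S10-a->S10; S10-b->S13; S11-a->S13; S11-b->S0; S12-a->S12; S12-b->S14; S13-a->S13; S13-b->S15; S14-a->S15; S14-b->S2; S15-a->S15; S15-b->S6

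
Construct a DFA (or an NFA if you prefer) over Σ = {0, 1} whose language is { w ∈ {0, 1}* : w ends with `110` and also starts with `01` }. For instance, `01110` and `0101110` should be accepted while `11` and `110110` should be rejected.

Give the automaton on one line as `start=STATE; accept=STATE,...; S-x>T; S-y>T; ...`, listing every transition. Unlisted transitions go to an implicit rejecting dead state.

Run two small machines in parallel and take their product. One (4 states) tracks how much of the suffix `110` has currently been matched; the other (4 states) tracks whether the input so far still matches the prefix `01`. Each combined state is a pair, one component from each; accept when both components accept.
A 10-state machine:
        0   1  
>  S0   S1  S2 
   S1   S3  S4 
   S2   S3  S5 
   S3   S3  S2 
   S4   S6  S7 
   S5   S8  S5 
   S6   S6  S4 
   S7   S9  S7 
   S8   S3  S2 
 * S9   S6  S4 
(> = start, * = accepting)

start=S0; accept=S9; S0-0>S1; S0-1>S2; S1-0>S3; S1-1>S4; S2-0>S3; S2-1>S5; S3-0>S3; S3-1>S2; S4-0>S6; S4-1>S7; S5-0>S8; S5-1>S5; S6-0>S6; S6-1>S4; S7-0>S9; S7-1>S7; S8-0>S3; S8-1>S2; S9-0>S6; S9-1>S4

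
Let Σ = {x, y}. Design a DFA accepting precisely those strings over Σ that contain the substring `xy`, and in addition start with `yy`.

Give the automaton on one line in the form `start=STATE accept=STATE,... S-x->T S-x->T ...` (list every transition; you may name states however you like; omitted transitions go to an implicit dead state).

Handle the two conditions separately and then intersect. One (3 states) tracks whether and how much of `xy` has been seen; the other (4 states) tracks whether the input so far still matches the prefix `yy`. Each combined state is a pair, one component from each; accept when both components accept. Equivalent product states are then merged.
A 6-state machine:
        x   y  
>  q0   q1  q2 
   q1   q1  q1 
   q2   q1  q3 
   q3   q4  q3 
   q4   q4  q5 
 * q5   q5  q5 
(> = start, * = accepting)

start=q0 accept=q5 q0-x->q1 q0-y->q2 q1-x->q1 q1-y->q1 q2-x->q1 q2-y->q3 q3-x->q4 q3-y->q3 q4-x->q4 q4-y->q5 q5-x->q5 q5-y->q5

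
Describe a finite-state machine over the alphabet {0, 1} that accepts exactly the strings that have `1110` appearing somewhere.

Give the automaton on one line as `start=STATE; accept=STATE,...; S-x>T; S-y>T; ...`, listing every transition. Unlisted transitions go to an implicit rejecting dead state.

States s0..s3 record the length of the longest prefix of `1110` that matches the current input suffix. Reaching s4 means `1110` has been seen, and we stay there forever. Accept from s4.
With 5 states:
        0   1  
>  s0   s0  s1 
   s1   s0  s2 
   s2   s0  s3 
   s3   s4  s3 
 * s4   s4  s4 
(> = start, * = accepting)

start=s0; accept=s4; s0-0>s0; s0-1>s1; s1-0>s0; s1-1>s2; s2-0>s0; s2-1>s3; s3-0>s4; s3-1>s3; s4-0>s4; s4-1>s4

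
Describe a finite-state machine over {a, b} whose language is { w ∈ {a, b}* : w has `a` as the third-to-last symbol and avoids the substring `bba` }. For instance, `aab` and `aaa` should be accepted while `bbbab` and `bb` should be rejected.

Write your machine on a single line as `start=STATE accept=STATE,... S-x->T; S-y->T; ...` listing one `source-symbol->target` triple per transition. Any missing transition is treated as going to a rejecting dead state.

Build one automaton per condition and run them in lockstep. The first has 15 states tracking the last 3 symbols read; the second has 4 states tracking partial matches of the forbidden pattern `bba`. A product state is a pair (one from each), accepting exactly when both do. Minimizing collapses redundant product states.
        a   b  
>  S0   S1  S2 
   S1   S3  S4 
   S2   S1  S5 
   S3   S6  S7 
   S4   S8  S9 
   S5   S5  S5 
 * S6   S6  S7 
 * S7   S8  S9 
 * S8   S3  S4 
 * S9   S5  S5 
(> = start, * = accepting)

start=S0; accept=S6,S7,S8,S9; S0-a->S1; S0-b->S2; S1-a->S3; S1-b->S4; S2-a->S1; S2-b->S5; S3-a->S6; S3-b->S7; S4-a->S8; S4-b->S9; S5-a->S5; S5-b->S5; S6-a->S6; S6-b->S7; S7-a->S8; S7-b->S9; S8-a->S3; S8-b->S4; S9-a->S5; S9-b->S5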